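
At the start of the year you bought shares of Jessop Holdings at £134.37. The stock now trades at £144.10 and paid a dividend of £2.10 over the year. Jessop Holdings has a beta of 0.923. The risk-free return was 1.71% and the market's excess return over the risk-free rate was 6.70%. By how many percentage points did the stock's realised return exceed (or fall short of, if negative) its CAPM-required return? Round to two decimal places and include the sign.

Realised HPR = (P1 + D1 − P0) / P0 = (144.10 + 2.10 − 134.37) / 134.37 = 11.83 / 134.37 = 8.8040%
CAPM required = R_f + β·MRP = 1.71% + 0.923 × 6.70% = 7.89410%
α = realised − required = 8.8040% − 7.89410% = +0.91%

+0.91%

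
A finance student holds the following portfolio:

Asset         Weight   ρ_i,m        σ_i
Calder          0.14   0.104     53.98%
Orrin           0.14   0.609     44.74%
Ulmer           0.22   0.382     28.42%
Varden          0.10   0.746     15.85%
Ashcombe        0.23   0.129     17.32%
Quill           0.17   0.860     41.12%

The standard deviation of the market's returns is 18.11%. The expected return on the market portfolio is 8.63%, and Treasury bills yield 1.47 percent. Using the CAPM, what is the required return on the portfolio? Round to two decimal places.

β_Calder = 0.104 × 53.98% / 18.11% = 0.3100
β_Orrin = 0.609 × 44.74% / 18.11% = 1.5045
β_Ulmer = 0.382 × 28.42% / 18.11% = 0.5995
β_Varden = 0.746 × 15.85% / 18.11% = 0.6529
β_Ashcombe = 0.129 × 17.32% / 18.11% = 0.1234
β_Quill = 0.860 × 41.12% / 18.11% = 1.9527
β_P = Σ w_i β_i = 0.14×0.3100 + 0.14×1.5045 + 0.22×0.5995 + 0.10×0.6529 + 0.23×0.1234 + 0.17×1.9527 = 0.8116
MRP = 8.63% − 1.47% = 7.16%
E(R_P) = R_f + β_P × MRP = 1.47% + 0.8116 × 7.16% = 7.28%

7.28%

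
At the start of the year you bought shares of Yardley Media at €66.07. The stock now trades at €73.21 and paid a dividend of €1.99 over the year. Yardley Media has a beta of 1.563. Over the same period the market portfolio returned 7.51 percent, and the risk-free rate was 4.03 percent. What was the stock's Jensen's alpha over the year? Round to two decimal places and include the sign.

+4.35%

Realised HPR = (P1 + D1 − P0) / P0 = (73.21 + 1.99 − 66.07) / 66.07 = 9.13 / 66.07 = 13.8187%
MRP = 7.51% − 4.03% = 3.48%
CAPM required = R_f + β·MRP = 4.03% + 1.563 × 3.48% = 9.46924%
α = realised − required = 13.8187% − 9.46924% = +4.35%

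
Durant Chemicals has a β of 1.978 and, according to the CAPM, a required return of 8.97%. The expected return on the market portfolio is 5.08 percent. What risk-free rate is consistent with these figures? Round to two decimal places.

E(R) = R_f + β(E(R_m) − R_f) = R_f(1 − β) + β·E(R_m)
8.97% = R_f × (1 − 1.978) + 1.978 × 5.08%
8.97% = R_f × -0.978 + 10.04824%
R_f = (8.97% − 10.04824%) / -0.978 = 1.10%

1.10%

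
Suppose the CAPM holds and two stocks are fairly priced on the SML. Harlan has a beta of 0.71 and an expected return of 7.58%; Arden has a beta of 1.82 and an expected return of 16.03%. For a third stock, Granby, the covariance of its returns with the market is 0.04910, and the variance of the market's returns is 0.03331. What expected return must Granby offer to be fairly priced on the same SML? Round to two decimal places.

13.40%

MRP = (16.03% − 7.58%) / (1.82 − 0.71) = 7.6126%
R_f = 7.58% − 0.71 × 7.6126% = 2.1751%
β_Granby = Cov / Var(R_m) = 0.04910 / 0.03331 = 1.4740
E(R_Granby) = R_f + β × MRP = 2.1751% + 1.4740 × 7.6126% = 13.40%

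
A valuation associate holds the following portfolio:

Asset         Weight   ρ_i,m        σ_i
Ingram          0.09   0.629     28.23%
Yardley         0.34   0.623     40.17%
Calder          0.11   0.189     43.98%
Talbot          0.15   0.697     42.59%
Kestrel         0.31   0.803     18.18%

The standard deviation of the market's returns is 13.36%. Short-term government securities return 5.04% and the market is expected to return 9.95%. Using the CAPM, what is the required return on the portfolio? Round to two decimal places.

12.39%

β_Ingram = 0.629 × 28.23% / 13.36% = 1.3291
β_Yardley = 0.623 × 40.17% / 13.36% = 1.8732
β_Calder = 0.189 × 43.98% / 13.36% = 0.6222
β_Talbot = 0.697 × 42.59% / 13.36% = 2.2219
β_Kestrel = 0.803 × 18.18% / 13.36% = 1.0927
β_P = Σ w_i β_i = 0.09×1.3291 + 0.34×1.8732 + 0.11×0.6222 + 0.15×2.2219 + 0.31×1.0927 = 1.4970
MRP = 9.95% − 5.04% = 4.91%
E(R_P) = R_f + β_P × MRP = 5.04% + 1.4970 × 4.91% = 12.39%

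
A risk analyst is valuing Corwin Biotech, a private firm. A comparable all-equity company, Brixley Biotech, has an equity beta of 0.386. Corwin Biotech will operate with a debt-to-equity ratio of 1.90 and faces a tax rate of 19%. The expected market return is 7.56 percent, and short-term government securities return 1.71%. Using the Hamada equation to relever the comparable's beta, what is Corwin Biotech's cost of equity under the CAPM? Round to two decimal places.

β_L = β_U × [1 + (1 − t)(D/E)] = 0.386 × [1 + (1 − 0.19) × 1.90]
    = 0.386 × [1 + 0.81 × 1.90] = 0.386 × 2.5390 = 0.9801
MRP = 7.56% − 1.71% = 5.85%
E(R) = R_f + β_L × MRP = 1.71% + 0.9801 × 5.85% = 7.44%

7.44%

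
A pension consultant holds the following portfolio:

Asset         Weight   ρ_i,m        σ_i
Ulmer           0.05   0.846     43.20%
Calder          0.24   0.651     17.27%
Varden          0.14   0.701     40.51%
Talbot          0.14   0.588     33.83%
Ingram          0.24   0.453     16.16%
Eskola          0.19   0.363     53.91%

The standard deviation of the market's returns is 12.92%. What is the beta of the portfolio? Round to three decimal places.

1.297

β_Ulmer = 0.846 × 43.20% / 12.92% = 2.8287
β_Calder = 0.651 × 17.27% / 12.92% = 0.8702
β_Varden = 0.701 × 40.51% / 12.92% = 2.1979
β_Talbot = 0.588 × 33.83% / 12.92% = 1.5396
β_Ingram = 0.453 × 16.16% / 12.92% = 0.5666
β_Eskola = 0.363 × 53.91% / 12.92% = 1.5147
β_P = Σ w_i β_i = 0.05×2.8287 + 0.24×0.8702 + 0.14×2.1979 + 0.14×1.5396 + 0.24×0.5666 + 0.19×1.5147 = 1.2973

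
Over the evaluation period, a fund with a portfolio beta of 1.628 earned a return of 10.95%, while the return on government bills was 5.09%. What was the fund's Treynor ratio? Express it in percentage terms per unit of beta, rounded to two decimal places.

Treynor = (R_P − R_f) / β_P = (10.95% − 5.09%) / 1.6280 = 5.86% / 1.6280 = 3.60%

3.60%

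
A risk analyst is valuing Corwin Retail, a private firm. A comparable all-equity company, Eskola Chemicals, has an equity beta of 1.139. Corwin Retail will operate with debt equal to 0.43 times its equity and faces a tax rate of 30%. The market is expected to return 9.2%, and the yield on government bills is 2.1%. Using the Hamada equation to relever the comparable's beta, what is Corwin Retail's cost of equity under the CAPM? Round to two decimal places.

12.62%

β_L = β_U × [1 + (1 − t)(D/E)] = 1.139 × [1 + (1 − 0.30) × 0.43]
    = 1.139 × [1 + 0.70 × 0.43] = 1.139 × 1.3010 = 1.4818
MRP = 9.2% − 2.1% = 7.10%
E(R) = R_f + β_L × MRP = 2.1% + 1.4818 × 7.1% = 12.62%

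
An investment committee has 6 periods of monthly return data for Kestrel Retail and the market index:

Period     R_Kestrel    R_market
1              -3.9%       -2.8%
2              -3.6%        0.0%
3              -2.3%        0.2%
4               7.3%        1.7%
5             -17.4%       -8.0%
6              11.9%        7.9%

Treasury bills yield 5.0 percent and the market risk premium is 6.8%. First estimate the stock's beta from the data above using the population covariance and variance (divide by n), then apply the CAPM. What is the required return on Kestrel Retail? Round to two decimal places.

17.64%

Mean R_i = (-3.9 − 3.6 − 2.3 + 7.3 − 17.4 + 11.9) / 6 = -1.3333%
Mean R_m = (-2.8 + 0.0 + 0.2 + 1.7 − 8.0 + 7.9) / 6 = -0.1667%
Σ(R_i − R̄_i)(R_m − R̄_m) = 254.7467  ⇒  Cov = 254.7467 / 6 = 42.4578
Σ(R_m − R̄_m)² = 137.0133  ⇒  Var(R_m) = 137.0133 / 6 = 22.8356
β = Cov / Var(R_m) = 42.4578 / 22.8356 = 1.8593
E(R) = R_f + β × MRP = 5.0% + 1.8593 × 6.8% = 17.64%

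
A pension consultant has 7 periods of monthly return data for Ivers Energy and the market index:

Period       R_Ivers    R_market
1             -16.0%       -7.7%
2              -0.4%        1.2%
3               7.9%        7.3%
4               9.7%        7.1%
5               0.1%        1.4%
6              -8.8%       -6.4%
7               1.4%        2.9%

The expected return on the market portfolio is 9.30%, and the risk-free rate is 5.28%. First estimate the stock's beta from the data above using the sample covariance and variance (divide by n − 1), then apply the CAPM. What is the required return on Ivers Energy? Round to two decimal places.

Mean R_i = (-16.0 − 0.4 + 7.9 + 9.7 + 0.1 − 8.8 + 1.4) / 7 = -0.8714%
Mean R_m = (-7.7 + 1.2 + 7.3 + 7.1 + 1.4 − 6.4 + 2.9) / 7 = 0.8286%
Σ(R_i − R̄_i)(R_m − R̄_m) = 314.8343  ⇒  Cov = 314.8343 / 6 = 52.4724
Σ(R_m − R̄_m)² = 210.9543  ⇒  Var(R_m) = 210.9543 / 6 = 35.1591
β = Cov / Var(R_m) = 52.4724 / 35.1591 = 1.4924
MRP = 9.30% − 5.28% = 4.02%
E(R) = R_f + β × MRP = 5.28% + 1.4924 × 4.02% = 11.28%

11.28%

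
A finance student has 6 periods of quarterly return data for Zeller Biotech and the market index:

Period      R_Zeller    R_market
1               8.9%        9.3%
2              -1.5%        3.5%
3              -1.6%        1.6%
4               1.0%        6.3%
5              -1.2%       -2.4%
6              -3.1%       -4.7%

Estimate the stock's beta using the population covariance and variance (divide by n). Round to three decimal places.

Mean R_i = (8.9 − 1.5 − 1.6 + 1.0 − 1.2 − 3.1) / 6 = 0.4167%
Mean R_m = (9.3 + 3.5 + 1.6 + 6.3 − 2.4 − 4.7) / 6 = 2.2667%
Σ(R_i − R̄_i)(R_m − R̄_m) = 93.0433  ⇒  Cov = 93.0433 / 6 = 15.5072
Σ(R_m − R̄_m)² = 138.0133  ⇒  Var(R_m) = 138.0133 / 6 = 23.0022
β = Cov / Var(R_m) = 15.5072 / 23.0022 = 0.6742

0.674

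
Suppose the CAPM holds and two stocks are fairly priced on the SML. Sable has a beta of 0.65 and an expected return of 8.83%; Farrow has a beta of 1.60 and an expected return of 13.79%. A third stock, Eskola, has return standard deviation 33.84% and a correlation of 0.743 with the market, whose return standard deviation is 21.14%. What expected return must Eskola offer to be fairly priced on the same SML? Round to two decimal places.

MRP = (13.79% − 8.83%) / (1.60 − 0.65) = 5.2211%
R_f = 8.83% − 0.65 × 5.2211% = 5.4363%
β_Eskola = ρ·σ_i/σ_m = 0.743 × 33.84 / 21.14 = 1.1894
E(R_Eskola) = R_f + β × MRP = 5.4363% + 1.1894 × 5.2211% = 11.65%

11.65%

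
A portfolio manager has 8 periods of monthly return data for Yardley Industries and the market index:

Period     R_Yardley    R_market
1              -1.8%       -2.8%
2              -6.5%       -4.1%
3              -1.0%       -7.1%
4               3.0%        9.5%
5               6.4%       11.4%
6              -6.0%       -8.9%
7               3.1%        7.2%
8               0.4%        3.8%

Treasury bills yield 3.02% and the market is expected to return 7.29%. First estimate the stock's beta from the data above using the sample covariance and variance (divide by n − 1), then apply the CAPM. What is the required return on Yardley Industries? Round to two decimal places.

5.20%

Mean R_i = (-1.8 − 6.5 − 1.0 + 3.0 + 6.4 − 6.0 + 3.1 + 0.4) / 8 = -0.3000%
Mean R_m = (-2.8 − 4.1 − 7.1 + 9.5 + 11.4 − 8.9 + 7.2 + 3.8) / 8 = 1.1250%
Σ(R_i − R̄_i)(R_m − R̄_m) = 220.1900  ⇒  Cov = 220.1900 / 7 = 31.4557
Σ(R_m − R̄_m)² = 430.6350  ⇒  Var(R_m) = 430.6350 / 7 = 61.5193
β = Cov / Var(R_m) = 31.4557 / 61.5193 = 0.5113
MRP = 7.29% − 3.02% = 4.27%
E(R) = R_f + β × MRP = 3.02% + 0.5113 × 4.27% = 5.20%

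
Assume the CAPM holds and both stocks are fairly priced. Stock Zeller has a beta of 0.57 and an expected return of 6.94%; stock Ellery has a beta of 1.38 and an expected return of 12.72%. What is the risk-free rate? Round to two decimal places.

Both satisfy E(R) = R_f + β·MRP, so the slope of the SML is
MRP = (12.72% − 6.94%) / (1.38 − 0.57) = 5.78% / 0.81 = 7.1358%
R_f = E(R_Zeller) − β_Zeller·MRP = 6.94% − 0.57 × 7.1358% = 2.8726%

2.87%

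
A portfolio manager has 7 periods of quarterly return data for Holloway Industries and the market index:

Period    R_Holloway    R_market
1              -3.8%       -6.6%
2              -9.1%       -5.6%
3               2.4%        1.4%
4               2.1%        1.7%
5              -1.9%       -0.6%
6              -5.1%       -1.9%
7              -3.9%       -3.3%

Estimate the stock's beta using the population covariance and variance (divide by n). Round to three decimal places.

Mean R_i = (-3.8 − 9.1 + 2.4 + 2.1 − 1.9 − 5.1 − 3.9) / 7 = -2.7571%
Mean R_m = (-6.6 − 5.6 + 1.4 + 1.7 − 0.6 − 1.9 − 3.3) / 7 = -2.1286%
Σ(R_i − R̄_i)(R_m − R̄_m) = 65.5886  ⇒  Cov = 65.5886 / 7 = 9.3698
Σ(R_m − R̄_m)² = 62.9143  ⇒  Var(R_m) = 62.9143 / 7 = 8.9878
β = Cov / Var(R_m) = 9.3698 / 8.9878 = 1.0425

1.043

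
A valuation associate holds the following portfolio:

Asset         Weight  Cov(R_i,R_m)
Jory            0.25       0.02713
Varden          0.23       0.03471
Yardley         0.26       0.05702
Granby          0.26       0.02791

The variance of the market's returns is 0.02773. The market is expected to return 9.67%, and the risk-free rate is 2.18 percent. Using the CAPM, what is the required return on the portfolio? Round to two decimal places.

12.13%

β_Jory = 0.02713 / 0.02773 = 0.9784
β_Varden = 0.03471 / 0.02773 = 1.2517
β_Yardley = 0.05702 / 0.02773 = 2.0563
β_Granby = 0.02791 / 0.02773 = 1.0065
β_P = Σ w_i β_i = 0.25×0.9784 + 0.23×1.2517 + 0.26×2.0563 + 0.26×1.0065 = 1.3288
MRP = 9.67% − 2.18% = 7.49%
E(R_P) = R_f + β_P × MRP = 2.18% + 1.3288 × 7.49% = 12.13%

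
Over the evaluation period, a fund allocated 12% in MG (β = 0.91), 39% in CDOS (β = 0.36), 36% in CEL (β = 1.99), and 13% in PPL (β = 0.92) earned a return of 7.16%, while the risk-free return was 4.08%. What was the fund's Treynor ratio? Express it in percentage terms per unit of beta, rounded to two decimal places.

2.84%

β_P = 0.12×0.91 + 0.39×0.36 + 0.36×1.99 + 0.13×0.92 = 1.0856
Treynor = (R_P − R_f) / β_P = (7.16% − 4.08%) / 1.0856 = 3.08% / 1.0856 = 2.84%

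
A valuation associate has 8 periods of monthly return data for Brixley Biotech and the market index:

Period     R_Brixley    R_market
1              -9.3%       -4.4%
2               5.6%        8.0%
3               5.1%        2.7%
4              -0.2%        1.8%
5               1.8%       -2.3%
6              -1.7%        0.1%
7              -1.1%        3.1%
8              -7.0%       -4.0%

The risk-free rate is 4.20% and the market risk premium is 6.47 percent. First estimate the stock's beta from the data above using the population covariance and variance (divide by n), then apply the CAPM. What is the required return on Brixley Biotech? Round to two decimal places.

10.78%

Mean R_i = (-9.3 + 5.6 + 5.1 − 0.2 + 1.8 − 1.7 − 1.1 − 7.0) / 8 = -0.8500%
Mean R_m = (-4.4 + 8.0 + 2.7 + 1.8 − 2.3 + 0.1 + 3.1 − 4.0) / 8 = 0.6250%
Σ(R_i − R̄_i)(R_m − R̄_m) = 123.6600  ⇒  Cov = 123.6600 / 8 = 15.4575
Σ(R_m − R̄_m)² = 121.6750  ⇒  Var(R_m) = 121.6750 / 8 = 15.2094
β = Cov / Var(R_m) = 15.4575 / 15.2094 = 1.0163
E(R) = R_f + β × MRP = 4.20% + 1.0163 × 6.47% = 10.78%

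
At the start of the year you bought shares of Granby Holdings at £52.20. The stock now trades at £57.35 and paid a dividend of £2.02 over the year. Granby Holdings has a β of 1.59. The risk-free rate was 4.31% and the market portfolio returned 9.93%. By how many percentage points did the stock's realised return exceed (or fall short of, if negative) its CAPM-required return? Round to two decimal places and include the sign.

+0.49%

Realised HPR = (P1 + D1 − P0) / P0 = (57.35 + 2.02 − 52.20) / 52.20 = 7.17 / 52.20 = 13.7356%
MRP = 9.93% − 4.31% = 5.62%
CAPM required = R_f + β·MRP = 4.31% + 1.59 × 5.62% = 13.2458%
α = realised − required = 13.7356% − 13.2458% = +0.49%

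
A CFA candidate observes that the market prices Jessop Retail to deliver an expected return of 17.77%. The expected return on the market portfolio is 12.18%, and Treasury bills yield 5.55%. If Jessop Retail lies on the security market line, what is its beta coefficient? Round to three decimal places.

1.843

MRP = 12.18% − 5.55% = 6.63%
β = (E(R) − R_f) / MRP = (17.77% − 5.55%) / 6.63% = 12.22% / 6.63% = 1.843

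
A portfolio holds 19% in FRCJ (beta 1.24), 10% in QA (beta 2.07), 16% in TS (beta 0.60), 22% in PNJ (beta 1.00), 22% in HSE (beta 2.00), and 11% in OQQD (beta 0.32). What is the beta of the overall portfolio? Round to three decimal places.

1.234

β_P = Σ w_i β_i = 0.19×1.24 + 0.10×2.07 + 0.16×0.60 + 0.22×1.00 + 0.22×2.00 + 0.11×0.32 = 1.2338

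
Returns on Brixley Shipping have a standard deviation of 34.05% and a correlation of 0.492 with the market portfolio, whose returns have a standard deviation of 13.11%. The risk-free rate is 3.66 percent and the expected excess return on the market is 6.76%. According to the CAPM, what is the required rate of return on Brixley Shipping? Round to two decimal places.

β = ρ × σ_i / σ_m = 0.492 × 34.05% / 13.11% = 1.2778
E(R) = 3.66% + 1.2778 × 6.76% = 12.30%

12.30%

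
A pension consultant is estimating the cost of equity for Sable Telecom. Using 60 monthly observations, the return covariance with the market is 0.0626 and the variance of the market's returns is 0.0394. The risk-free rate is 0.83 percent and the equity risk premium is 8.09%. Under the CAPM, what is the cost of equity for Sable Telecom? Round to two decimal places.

β = Cov(R_i, R_m) / Var(R_m) = 0.0626 / 0.0394 = 1.5888
E(R) = R_f + β × MRP = 0.83% + 1.5888 × 8.09% = 13.68%

13.68%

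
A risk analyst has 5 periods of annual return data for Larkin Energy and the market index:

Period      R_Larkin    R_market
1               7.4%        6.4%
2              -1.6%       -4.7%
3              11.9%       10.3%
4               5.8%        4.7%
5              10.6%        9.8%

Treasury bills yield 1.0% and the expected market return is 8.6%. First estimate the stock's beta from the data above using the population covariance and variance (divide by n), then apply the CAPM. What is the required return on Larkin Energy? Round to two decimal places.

Mean R_i = (7.4 − 1.6 + 11.9 + 5.8 + 10.6) / 5 = 6.8200%
Mean R_m = (6.4 − 4.7 + 10.3 + 4.7 + 9.8) / 5 = 5.3000%
Σ(R_i − R̄_i)(R_m − R̄_m) = 127.8600  ⇒  Cov = 127.8600 / 5 = 25.5720
Σ(R_m − R̄_m)² = 146.8200  ⇒  Var(R_m) = 146.8200 / 5 = 29.3640
β = Cov / Var(R_m) = 25.5720 / 29.3640 = 0.8709
MRP = 8.6% − 1.0% = 7.60%
E(R) = R_f + β × MRP = 1.0% + 0.8709 × 7.6% = 7.62%

7.62%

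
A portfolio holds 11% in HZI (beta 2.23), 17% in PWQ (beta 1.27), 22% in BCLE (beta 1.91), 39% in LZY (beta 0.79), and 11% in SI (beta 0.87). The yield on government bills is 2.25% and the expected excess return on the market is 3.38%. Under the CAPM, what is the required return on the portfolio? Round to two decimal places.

6.59%

β_P = Σ w_i β_i = 0.11×2.23 + 0.17×1.27 + 0.22×1.91 + 0.39×0.79 + 0.11×0.87 = 1.2852
E(R_P) = R_f + β_P × MRP = 2.25% + 1.2852 × 3.38% = 6.59%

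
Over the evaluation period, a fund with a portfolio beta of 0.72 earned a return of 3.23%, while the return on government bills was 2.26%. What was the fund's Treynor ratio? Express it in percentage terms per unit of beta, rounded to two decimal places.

Treynor = (R_P − R_f) / β_P = (3.23% − 2.26%) / 0.7200 = 0.97% / 0.7200 = 1.35%

1.35%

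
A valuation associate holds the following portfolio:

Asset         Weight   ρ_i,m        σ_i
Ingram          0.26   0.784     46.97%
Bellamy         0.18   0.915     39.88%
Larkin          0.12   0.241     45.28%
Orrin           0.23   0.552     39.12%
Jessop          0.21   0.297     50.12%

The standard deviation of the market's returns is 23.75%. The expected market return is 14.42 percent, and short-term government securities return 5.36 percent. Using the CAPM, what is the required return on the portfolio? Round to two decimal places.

15.10%

β_Ingram = 0.784 × 46.97% / 23.75% = 1.5505
β_Bellamy = 0.915 × 39.88% / 23.75% = 1.5364
β_Larkin = 0.241 × 45.28% / 23.75% = 0.4595
β_Orrin = 0.552 × 39.12% / 23.75% = 0.9092
β_Jessop = 0.297 × 50.12% / 23.75% = 0.6268
β_P = Σ w_i β_i = 0.26×1.5505 + 0.18×1.5364 + 0.12×0.4595 + 0.23×0.9092 + 0.21×0.6268 = 1.0756
MRP = 14.42% − 5.36% = 9.06%
E(R_P) = R_f + β_P × MRP = 5.36% + 1.0756 × 9.06% = 15.10%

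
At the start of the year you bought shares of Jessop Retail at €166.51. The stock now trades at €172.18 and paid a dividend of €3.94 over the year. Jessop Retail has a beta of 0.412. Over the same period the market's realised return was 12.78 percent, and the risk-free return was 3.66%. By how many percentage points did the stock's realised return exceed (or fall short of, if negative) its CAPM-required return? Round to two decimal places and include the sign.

-1.65%

Realised HPR = (P1 + D1 − P0) / P0 = (172.18 + 3.94 − 166.51) / 166.51 = 9.61 / 166.51 = 5.7714%
MRP = 12.78% − 3.66% = 9.12%
CAPM required = R_f + β·MRP = 3.66% + 0.412 × 9.12% = 7.41744%
α = realised − required = 5.7714% − 7.41744% = -1.65%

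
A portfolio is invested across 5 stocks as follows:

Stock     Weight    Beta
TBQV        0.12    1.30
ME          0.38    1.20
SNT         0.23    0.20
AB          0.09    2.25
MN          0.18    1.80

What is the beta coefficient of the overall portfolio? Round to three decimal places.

1.185

β_P = Σ w_i β_i = 0.12×1.30 + 0.38×1.20 + 0.23×0.20 + 0.09×2.25 + 0.18×1.80 = 1.1845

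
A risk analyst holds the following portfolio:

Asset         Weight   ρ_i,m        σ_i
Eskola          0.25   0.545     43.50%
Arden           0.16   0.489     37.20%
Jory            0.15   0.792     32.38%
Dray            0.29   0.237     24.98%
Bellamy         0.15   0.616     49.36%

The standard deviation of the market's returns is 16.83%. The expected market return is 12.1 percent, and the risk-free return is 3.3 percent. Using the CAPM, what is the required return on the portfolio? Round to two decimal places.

β_Eskola = 0.545 × 43.50% / 16.83% = 1.4086
β_Arden = 0.489 × 37.20% / 16.83% = 1.0809
β_Jory = 0.792 × 32.38% / 16.83% = 1.5238
β_Dray = 0.237 × 24.98% / 16.83% = 0.3518
β_Bellamy = 0.616 × 49.36% / 16.83% = 1.8066
β_P = Σ w_i β_i = 0.25×1.4086 + 0.16×1.0809 + 0.15×1.5238 + 0.29×0.3518 + 0.15×1.8066 = 1.1267
MRP = 12.1% − 3.3% = 8.80%
E(R_P) = R_f + β_P × MRP = 3.3% + 1.1267 × 8.8% = 13.21%

13.21%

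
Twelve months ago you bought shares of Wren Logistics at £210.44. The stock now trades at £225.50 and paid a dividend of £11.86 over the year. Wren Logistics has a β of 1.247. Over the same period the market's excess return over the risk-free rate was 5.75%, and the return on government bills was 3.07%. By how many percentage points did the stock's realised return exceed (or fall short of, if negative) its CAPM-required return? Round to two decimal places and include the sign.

+2.55%

Realised HPR = (P1 + D1 − P0) / P0 = (225.50 + 11.86 − 210.44) / 210.44 = 26.92 / 210.44 = 12.7922%
CAPM required = R_f + β·MRP = 3.07% + 1.247 × 5.75% = 10.24025%
α = realised − required = 12.7922% − 10.24025% = +2.55%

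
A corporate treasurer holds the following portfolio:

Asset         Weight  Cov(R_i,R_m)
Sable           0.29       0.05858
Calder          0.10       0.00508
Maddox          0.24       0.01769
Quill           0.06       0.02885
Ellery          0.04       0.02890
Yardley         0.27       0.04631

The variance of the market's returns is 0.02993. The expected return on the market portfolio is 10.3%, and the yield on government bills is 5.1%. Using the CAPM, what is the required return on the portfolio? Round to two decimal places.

11.55%

β_Sable = 0.05858 / 0.02993 = 1.9572
β_Calder = 0.00508 / 0.02993 = 0.1697
β_Maddox = 0.01769 / 0.02993 = 0.5910
β_Quill = 0.02885 / 0.02993 = 0.9639
β_Ellery = 0.02890 / 0.02993 = 0.9656
β_Yardley = 0.04631 / 0.02993 = 1.5473
β_P = Σ w_i β_i = 0.29×1.9572 + 0.10×0.1697 + 0.24×0.5910 + 0.06×0.9639 + 0.04×0.9656 + 0.27×1.5473 = 1.2406
MRP = 10.3% − 5.1% = 5.20%
E(R_P) = R_f + β_P × MRP = 5.1% + 1.2406 × 5.2% = 11.55%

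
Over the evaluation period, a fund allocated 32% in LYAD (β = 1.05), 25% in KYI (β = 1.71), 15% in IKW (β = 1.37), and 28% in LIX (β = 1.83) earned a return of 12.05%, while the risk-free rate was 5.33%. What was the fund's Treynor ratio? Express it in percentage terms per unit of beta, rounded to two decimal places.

β_P = 0.32×1.05 + 0.25×1.71 + 0.15×1.37 + 0.28×1.83 = 1.4814
Treynor = (R_P − R_f) / β_P = (12.05% − 5.33%) / 1.4814 = 6.72% / 1.4814 = 4.54%

4.54%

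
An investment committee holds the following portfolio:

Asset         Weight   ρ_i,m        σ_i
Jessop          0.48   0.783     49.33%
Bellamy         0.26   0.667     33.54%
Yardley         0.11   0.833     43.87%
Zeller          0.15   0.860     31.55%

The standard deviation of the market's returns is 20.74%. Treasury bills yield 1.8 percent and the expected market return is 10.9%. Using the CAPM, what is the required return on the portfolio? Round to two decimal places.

β_Jessop = 0.783 × 49.33% / 20.74% = 1.8624
β_Bellamy = 0.667 × 33.54% / 20.74% = 1.0786
β_Yardley = 0.833 × 43.87% / 20.74% = 1.7620
β_Zeller = 0.860 × 31.55% / 20.74% = 1.3082
β_P = Σ w_i β_i = 0.48×1.8624 + 0.26×1.0786 + 0.11×1.7620 + 0.15×1.3082 = 1.5644
MRP = 10.9% − 1.8% = 9.10%
E(R_P) = R_f + β_P × MRP = 1.8% + 1.5644 × 9.1% = 16.04%

16.04%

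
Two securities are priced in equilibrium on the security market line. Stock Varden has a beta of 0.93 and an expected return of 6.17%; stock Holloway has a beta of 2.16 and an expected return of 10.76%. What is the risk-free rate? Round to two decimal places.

Both satisfy E(R) = R_f + β·MRP, so the slope of the SML is
MRP = (10.76% − 6.17%) / (2.16 − 0.93) = 4.59% / 1.23 = 3.7317%
R_f = E(R_Varden) − β_Varden·MRP = 6.17% − 0.93 × 3.7317% = 2.6995%

2.70%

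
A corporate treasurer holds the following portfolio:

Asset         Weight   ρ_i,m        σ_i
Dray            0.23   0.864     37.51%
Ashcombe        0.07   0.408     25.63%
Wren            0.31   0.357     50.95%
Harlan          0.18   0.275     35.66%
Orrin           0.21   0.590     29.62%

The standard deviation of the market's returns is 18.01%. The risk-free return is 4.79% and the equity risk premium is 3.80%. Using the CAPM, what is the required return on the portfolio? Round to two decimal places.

β_Dray = 0.864 × 37.51% / 18.01% = 1.7995
β_Ashcombe = 0.408 × 25.63% / 18.01% = 0.5806
β_Wren = 0.357 × 50.95% / 18.01% = 1.0099
β_Harlan = 0.275 × 35.66% / 18.01% = 0.5445
β_Orrin = 0.590 × 29.62% / 18.01% = 0.9703
β_P = Σ w_i β_i = 0.23×1.7995 + 0.07×0.5806 + 0.31×1.0099 + 0.18×0.5445 + 0.21×0.9703 = 1.0694
E(R_P) = R_f + β_P × MRP = 4.79% + 1.0694 × 3.80% = 8.85%

8.85%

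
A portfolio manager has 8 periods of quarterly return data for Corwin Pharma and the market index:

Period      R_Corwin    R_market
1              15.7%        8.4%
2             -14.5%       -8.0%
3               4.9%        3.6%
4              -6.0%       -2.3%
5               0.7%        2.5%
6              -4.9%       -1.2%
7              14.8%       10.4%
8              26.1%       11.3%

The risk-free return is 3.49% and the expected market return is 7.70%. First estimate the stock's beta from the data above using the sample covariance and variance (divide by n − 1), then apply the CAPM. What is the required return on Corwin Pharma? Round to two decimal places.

11.67%

Mean R_i = (15.7 − 14.5 + 4.9 − 6.0 + 0.7 − 4.9 + 14.8 + 26.1) / 8 = 4.6000%
Mean R_m = (8.4 − 8.0 + 3.6 − 2.3 + 2.5 − 1.2 + 10.4 + 11.3) / 8 = 3.0875%
Σ(R_i − R̄_i)(R_m − R̄_m) = 622.1800  ⇒  Cov = 622.1800 / 7 = 88.8829
Σ(R_m − R̄_m)² = 320.0888  ⇒  Var(R_m) = 320.0888 / 7 = 45.7270
β = Cov / Var(R_m) = 88.8829 / 45.7270 = 1.9438
MRP = 7.70% − 3.49% = 4.21%
E(R) = R_f + β × MRP = 3.49% + 1.9438 × 4.21% = 11.67%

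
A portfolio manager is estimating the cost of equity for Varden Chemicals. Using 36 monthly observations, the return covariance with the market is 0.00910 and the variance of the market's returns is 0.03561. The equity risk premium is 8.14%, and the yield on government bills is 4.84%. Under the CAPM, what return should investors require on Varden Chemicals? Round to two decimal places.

β = Cov(R_i, R_m) / Var(R_m) = 0.00910 / 0.03561 = 0.2555
E(R) = R_f + β × MRP = 4.84% + 0.2555 × 8.14% = 6.92%

6.92%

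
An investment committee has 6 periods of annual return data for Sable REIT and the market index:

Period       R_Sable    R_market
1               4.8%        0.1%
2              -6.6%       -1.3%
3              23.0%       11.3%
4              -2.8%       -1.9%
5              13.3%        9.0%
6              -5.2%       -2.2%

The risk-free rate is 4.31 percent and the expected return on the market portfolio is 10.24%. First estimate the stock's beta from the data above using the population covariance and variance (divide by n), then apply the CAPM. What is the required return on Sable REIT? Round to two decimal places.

Mean R_i = (4.8 − 6.6 + 23.0 − 2.8 + 13.3 − 5.2) / 6 = 4.4167%
Mean R_m = (0.1 − 1.3 + 11.3 − 1.9 + 9.0 − 2.2) / 6 = 2.5000%
Σ(R_i − R̄_i)(R_m − R̄_m) = 339.1700  ⇒  Cov = 339.1700 / 6 = 56.5283
Σ(R_m − R̄_m)² = 181.3400  ⇒  Var(R_m) = 181.3400 / 6 = 30.2233
β = Cov / Var(R_m) = 56.5283 / 30.2233 = 1.8704
MRP = 10.24% − 4.31% = 5.93%
E(R) = R_f + β × MRP = 4.31% + 1.8704 × 5.93% = 15.40%

15.40%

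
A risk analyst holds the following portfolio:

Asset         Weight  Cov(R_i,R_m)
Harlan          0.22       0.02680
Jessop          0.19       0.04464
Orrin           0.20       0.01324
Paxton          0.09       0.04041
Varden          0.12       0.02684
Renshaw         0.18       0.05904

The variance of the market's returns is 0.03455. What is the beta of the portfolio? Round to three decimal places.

β_Harlan = 0.02680 / 0.03455 = 0.7757
β_Jessop = 0.04464 / 0.03455 = 1.2920
β_Orrin = 0.01324 / 0.03455 = 0.3832
β_Paxton = 0.04041 / 0.03455 = 1.1696
β_Varden = 0.02684 / 0.03455 = 0.7768
β_Renshaw = 0.05904 / 0.03455 = 1.7088
β_P = Σ w_i β_i = 0.22×0.7757 + 0.19×1.2920 + 0.20×0.3832 + 0.09×1.1696 + 0.12×0.7768 + 0.18×1.7088 = 0.9988

0.999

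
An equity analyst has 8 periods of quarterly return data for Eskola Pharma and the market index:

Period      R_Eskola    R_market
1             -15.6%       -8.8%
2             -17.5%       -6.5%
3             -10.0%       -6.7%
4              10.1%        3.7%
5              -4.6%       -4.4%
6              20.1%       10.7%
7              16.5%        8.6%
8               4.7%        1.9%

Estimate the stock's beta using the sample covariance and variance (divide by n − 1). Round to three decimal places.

Mean R_i = (-15.6 − 17.5 − 10.0 + 10.1 − 4.6 + 20.1 + 16.5 + 4.7) / 8 = 0.4625%
Mean R_m = (-8.8 − 6.5 − 6.7 + 3.7 − 4.4 + 10.7 + 8.6 + 1.9) / 8 = -0.1875%
Σ(R_i − R̄_i)(R_m − R̄_m) = 742.2338  ⇒  Cov = 742.2338 / 7 = 106.0334
Σ(R_m − R̄_m)² = 389.4088  ⇒  Var(R_m) = 389.4088 / 7 = 55.6298
β = Cov / Var(R_m) = 106.0334 / 55.6298 = 1.9061

1.906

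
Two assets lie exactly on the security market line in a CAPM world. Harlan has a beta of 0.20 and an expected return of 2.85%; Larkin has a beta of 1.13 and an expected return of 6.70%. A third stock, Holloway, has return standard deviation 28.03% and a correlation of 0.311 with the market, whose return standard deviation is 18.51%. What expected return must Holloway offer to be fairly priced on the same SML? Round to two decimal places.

MRP = (6.70% − 2.85%) / (1.13 − 0.20) = 4.1398%
R_f = 2.85% − 0.20 × 4.1398% = 2.0220%
β_Holloway = ρ·σ_i/σ_m = 0.311 × 28.03 / 18.51 = 0.4710
E(R_Holloway) = R_f + β × MRP = 2.0220% + 0.4710 × 4.1398% = 3.97%

3.97%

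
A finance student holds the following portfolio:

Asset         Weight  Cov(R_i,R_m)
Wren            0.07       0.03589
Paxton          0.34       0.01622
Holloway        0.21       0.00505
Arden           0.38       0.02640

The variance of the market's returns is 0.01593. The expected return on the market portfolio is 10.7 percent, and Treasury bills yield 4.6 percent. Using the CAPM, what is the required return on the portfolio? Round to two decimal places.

β_Wren = 0.03589 / 0.01593 = 2.2530
β_Paxton = 0.01622 / 0.01593 = 1.0182
β_Holloway = 0.00505 / 0.01593 = 0.3170
β_Arden = 0.02640 / 0.01593 = 1.6573
β_P = Σ w_i β_i = 0.07×2.2530 + 0.34×1.0182 + 0.21×0.3170 + 0.38×1.6573 = 1.2002
MRP = 10.7% − 4.6% = 6.10%
E(R_P) = R_f + β_P × MRP = 4.6% + 1.2002 × 6.1% = 11.92%

11.92%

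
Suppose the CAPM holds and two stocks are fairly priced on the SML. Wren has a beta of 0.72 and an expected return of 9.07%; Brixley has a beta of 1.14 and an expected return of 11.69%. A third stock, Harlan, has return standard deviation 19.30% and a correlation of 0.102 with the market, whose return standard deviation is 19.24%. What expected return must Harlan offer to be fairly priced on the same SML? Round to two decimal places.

5.22%

MRP = (11.69% − 9.07%) / (1.14 − 0.72) = 6.2381%
R_f = 9.07% − 0.72 × 6.2381% = 4.5786%
β_Harlan = ρ·σ_i/σ_m = 0.102 × 19.30 / 19.24 = 0.1023
E(R_Harlan) = R_f + β × MRP = 4.5786% + 0.1023 × 6.2381% = 5.22%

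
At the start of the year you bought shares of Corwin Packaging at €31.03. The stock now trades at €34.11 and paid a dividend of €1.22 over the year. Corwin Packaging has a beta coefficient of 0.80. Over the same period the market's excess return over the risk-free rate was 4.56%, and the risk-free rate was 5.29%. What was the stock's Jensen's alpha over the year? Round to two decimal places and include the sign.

Realised HPR = (P1 + D1 − P0) / P0 = (34.11 + 1.22 − 31.03) / 31.03 = 4.30 / 31.03 = 13.8576%
CAPM required = R_f + β·MRP = 5.29% + 0.80 × 4.56% = 8.9380%
α = realised − required = 13.8576% − 8.9380% = +4.92%

+4.92%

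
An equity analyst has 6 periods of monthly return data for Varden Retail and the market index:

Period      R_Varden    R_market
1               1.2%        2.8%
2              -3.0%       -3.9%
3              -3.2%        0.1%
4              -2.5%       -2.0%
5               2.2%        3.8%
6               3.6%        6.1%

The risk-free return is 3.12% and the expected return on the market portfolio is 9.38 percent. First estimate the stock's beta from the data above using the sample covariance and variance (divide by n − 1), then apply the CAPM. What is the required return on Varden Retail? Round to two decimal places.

Mean R_i = (1.2 − 3.0 − 3.2 − 2.5 + 2.2 + 3.6) / 6 = -0.2833%
Mean R_m = (2.8 − 3.9 + 0.1 − 2.0 + 3.8 + 6.1) / 6 = 1.1500%
Σ(R_i − R̄_i)(R_m − R̄_m) = 52.0150  ⇒  Cov = 52.0150 / 5 = 10.4030
Σ(R_m − R̄_m)² = 70.7750  ⇒  Var(R_m) = 70.7750 / 5 = 14.1550
β = Cov / Var(R_m) = 10.4030 / 14.1550 = 0.7349
MRP = 9.38% − 3.12% = 6.26%
E(R) = R_f + β × MRP = 3.12% + 0.7349 × 6.26% = 7.72%

7.72%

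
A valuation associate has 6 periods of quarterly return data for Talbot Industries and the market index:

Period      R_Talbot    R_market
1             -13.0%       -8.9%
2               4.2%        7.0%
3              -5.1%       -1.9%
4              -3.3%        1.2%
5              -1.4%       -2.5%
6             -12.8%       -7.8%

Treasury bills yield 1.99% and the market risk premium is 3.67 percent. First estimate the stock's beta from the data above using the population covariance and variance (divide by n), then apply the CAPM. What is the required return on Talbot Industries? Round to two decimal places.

5.96%

Mean R_i = (-13.0 + 4.2 − 5.1 − 3.3 − 1.4 − 12.8) / 6 = -5.2333%
Mean R_m = (-8.9 + 7.0 − 1.9 + 1.2 − 2.5 − 7.8) / 6 = -2.1500%
Σ(R_i − R̄_i)(R_m − R̄_m) = 186.6600  ⇒  Cov = 186.6600 / 6 = 31.1100
Σ(R_m − R̄_m)² = 172.6150  ⇒  Var(R_m) = 172.6150 / 6 = 28.7692
β = Cov / Var(R_m) = 31.1100 / 28.7692 = 1.0814
E(R) = R_f + β × MRP = 1.99% + 1.0814 × 3.67% = 5.96%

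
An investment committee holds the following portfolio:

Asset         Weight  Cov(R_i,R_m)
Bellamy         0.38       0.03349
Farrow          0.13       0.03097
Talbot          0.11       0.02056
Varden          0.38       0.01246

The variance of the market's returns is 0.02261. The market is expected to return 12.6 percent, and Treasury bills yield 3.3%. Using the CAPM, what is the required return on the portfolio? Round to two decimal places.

β_Bellamy = 0.03349 / 0.02261 = 1.4812
β_Farrow = 0.03097 / 0.02261 = 1.3697
β_Talbot = 0.02056 / 0.02261 = 0.9093
β_Varden = 0.01246 / 0.02261 = 0.5511
β_P = Σ w_i β_i = 0.38×1.4812 + 0.13×1.3697 + 0.11×0.9093 + 0.38×0.5511 = 1.0504
MRP = 12.6% − 3.3% = 9.30%
E(R_P) = R_f + β_P × MRP = 3.3% + 1.0504 × 9.3% = 13.07%

13.07%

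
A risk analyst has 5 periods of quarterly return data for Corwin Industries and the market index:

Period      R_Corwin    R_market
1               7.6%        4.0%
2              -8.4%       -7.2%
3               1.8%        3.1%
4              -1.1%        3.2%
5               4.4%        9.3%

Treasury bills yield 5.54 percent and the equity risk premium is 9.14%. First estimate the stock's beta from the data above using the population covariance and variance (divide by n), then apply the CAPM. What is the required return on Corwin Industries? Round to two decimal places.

Mean R_i = (7.6 − 8.4 + 1.8 − 1.1 + 4.4) / 5 = 0.8600%
Mean R_m = (4.0 − 7.2 + 3.1 + 3.2 + 9.3) / 5 = 2.4800%
Σ(R_i − R̄_i)(R_m − R̄_m) = 123.1960  ⇒  Cov = 123.1960 / 5 = 24.6392
Σ(R_m − R̄_m)² = 143.4280  ⇒  Var(R_m) = 143.4280 / 5 = 28.6856
β = Cov / Var(R_m) = 24.6392 / 28.6856 = 0.8589
E(R) = R_f + β × MRP = 5.54% + 0.8589 × 9.14% = 13.39%

13.39%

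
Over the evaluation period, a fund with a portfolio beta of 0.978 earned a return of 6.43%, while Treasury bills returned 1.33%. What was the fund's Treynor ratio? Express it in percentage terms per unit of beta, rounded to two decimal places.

Treynor = (R_P − R_f) / β_P = (6.43% − 1.33%) / 0.9780 = 5.10% / 0.9780 = 5.21%

5.21%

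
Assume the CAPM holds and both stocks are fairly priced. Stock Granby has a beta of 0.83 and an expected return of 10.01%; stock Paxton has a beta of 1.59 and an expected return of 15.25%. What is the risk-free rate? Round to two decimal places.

Both satisfy E(R) = R_f + β·MRP, so the slope of the SML is
MRP = (15.25% − 10.01%) / (1.59 − 0.83) = 5.24% / 0.76 = 6.8947%
R_f = E(R_Granby) − β_Granby·MRP = 10.01% − 0.83 × 6.8947% = 4.2874%

4.29%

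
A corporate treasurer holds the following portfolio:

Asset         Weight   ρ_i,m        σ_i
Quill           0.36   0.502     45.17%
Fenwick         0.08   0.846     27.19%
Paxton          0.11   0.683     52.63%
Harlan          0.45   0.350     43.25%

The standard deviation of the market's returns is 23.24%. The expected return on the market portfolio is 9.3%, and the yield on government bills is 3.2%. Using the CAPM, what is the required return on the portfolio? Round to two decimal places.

β_Quill = 0.502 × 45.17% / 23.24% = 0.9757
β_Fenwick = 0.846 × 27.19% / 23.24% = 0.9898
β_Paxton = 0.683 × 52.63% / 23.24% = 1.5467
β_Harlan = 0.350 × 43.25% / 23.24% = 0.6514
β_P = Σ w_i β_i = 0.36×0.9757 + 0.08×0.9898 + 0.11×1.5467 + 0.45×0.6514 = 0.8937
MRP = 9.3% − 3.2% = 6.10%
E(R_P) = R_f + β_P × MRP = 3.2% + 0.8937 × 6.1% = 8.65%

8.65%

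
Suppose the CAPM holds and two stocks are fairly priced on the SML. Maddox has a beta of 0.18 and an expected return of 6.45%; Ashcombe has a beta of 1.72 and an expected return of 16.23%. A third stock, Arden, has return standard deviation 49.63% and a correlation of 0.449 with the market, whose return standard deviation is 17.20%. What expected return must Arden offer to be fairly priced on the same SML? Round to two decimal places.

13.53%

MRP = (16.23% − 6.45%) / (1.72 − 0.18) = 6.3506%
R_f = 6.45% − 0.18 × 6.3506% = 5.3069%
β_Arden = ρ·σ_i/σ_m = 0.449 × 49.63 / 17.20 = 1.2956
E(R_Arden) = R_f + β × MRP = 5.3069% + 1.2956 × 6.3506% = 13.53%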